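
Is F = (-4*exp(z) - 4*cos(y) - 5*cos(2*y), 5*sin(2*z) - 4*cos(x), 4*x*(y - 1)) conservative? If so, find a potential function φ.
No, ∇×F = (4*x - 10*cos(2*z), -4*y - 4*exp(z) + 4, 4*sin(x) - 4*sin(y) - 10*sin(2*y)) ≠ 0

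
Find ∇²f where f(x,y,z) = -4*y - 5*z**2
-10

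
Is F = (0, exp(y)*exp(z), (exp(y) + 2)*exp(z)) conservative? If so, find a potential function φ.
Yes, F is conservative. φ = (exp(y) + 2)*exp(z)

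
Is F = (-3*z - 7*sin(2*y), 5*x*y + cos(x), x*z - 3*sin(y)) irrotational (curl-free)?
No, ∇×F = (-3*cos(y), -z - 3, 5*y - sin(x) + 14*cos(2*y))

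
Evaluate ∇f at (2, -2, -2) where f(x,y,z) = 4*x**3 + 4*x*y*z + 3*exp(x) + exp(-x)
(-exp(-2) + 3*exp(2) + 64, -16, -16)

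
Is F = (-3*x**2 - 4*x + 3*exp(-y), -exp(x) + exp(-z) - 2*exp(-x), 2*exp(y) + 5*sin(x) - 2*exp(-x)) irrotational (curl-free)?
No, ∇×F = (2*exp(y) + exp(-z), -5*cos(x) - 2*exp(-x), -exp(x) + 3*exp(-y) + 2*exp(-x))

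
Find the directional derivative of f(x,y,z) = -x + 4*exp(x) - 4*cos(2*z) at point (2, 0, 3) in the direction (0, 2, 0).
0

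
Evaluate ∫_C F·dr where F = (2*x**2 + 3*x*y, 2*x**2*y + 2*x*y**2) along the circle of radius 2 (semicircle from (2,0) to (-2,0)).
-32/3 + 4*pi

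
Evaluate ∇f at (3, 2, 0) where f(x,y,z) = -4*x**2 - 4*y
(-24, -4, 0)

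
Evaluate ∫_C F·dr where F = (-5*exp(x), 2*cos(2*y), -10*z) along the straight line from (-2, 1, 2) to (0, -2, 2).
-5 - sin(2) + 5*exp(-2) - sin(4)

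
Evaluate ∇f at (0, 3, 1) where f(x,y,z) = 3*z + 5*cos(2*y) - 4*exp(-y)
(0, 4*exp(-3) - 10*sin(6), 3)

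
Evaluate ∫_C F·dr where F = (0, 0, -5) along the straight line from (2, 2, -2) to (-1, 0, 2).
-20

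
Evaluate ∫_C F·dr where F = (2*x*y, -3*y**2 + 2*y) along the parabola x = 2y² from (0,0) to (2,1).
16/5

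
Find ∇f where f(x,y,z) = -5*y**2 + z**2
(0, -10*y, 2*z)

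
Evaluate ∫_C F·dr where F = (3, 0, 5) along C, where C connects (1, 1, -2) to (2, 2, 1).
18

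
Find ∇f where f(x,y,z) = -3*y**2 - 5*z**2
(0, -6*y, -10*z)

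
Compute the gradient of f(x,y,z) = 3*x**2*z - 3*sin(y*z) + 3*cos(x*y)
(6*x*z - 3*y*sin(x*y), -3*x*sin(x*y) - 3*z*cos(y*z), 3*x**2 - 3*y*cos(y*z))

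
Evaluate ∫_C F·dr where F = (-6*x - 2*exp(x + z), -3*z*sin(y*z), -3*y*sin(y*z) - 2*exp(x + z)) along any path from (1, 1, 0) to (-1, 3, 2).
-3 + 3*cos(6)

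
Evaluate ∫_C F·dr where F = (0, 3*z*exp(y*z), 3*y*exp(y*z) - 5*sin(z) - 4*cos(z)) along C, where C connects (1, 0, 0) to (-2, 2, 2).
-8 - 4*sin(2) + 5*cos(2) + 3*exp(4)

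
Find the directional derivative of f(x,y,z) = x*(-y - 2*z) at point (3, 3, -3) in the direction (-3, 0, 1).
-3*sqrt(10)/2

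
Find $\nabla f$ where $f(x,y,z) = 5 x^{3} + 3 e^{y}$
(15*x**2, 3*exp(y), 0)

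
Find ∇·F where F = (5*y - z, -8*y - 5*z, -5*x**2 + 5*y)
-8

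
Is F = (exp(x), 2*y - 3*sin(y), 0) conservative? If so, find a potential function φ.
Yes, F is conservative. φ = y**2 + exp(x) + 3*cos(y)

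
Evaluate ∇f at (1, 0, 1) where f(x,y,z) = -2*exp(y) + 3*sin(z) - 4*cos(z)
(0, -2, 3*cos(1) + 4*sin(1))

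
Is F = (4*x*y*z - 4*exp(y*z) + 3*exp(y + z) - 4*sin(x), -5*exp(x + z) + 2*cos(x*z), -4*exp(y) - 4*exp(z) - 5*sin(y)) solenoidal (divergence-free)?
No, ∇·F = 4*y*z - 4*exp(z) - 4*cos(x)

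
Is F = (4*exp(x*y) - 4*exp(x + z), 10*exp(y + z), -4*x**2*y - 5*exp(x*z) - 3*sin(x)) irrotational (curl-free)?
No, ∇×F = (-4*x**2 - 10*exp(y + z), 8*x*y + 5*z*exp(x*z) - 4*exp(x + z) + 3*cos(x), -4*x*exp(x*y))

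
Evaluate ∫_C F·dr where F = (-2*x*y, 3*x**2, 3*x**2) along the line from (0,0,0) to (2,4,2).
40/3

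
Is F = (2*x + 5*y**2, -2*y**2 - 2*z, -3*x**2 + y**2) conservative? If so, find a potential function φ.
No, ∇×F = (2*y + 2, 6*x, -10*y) ≠ 0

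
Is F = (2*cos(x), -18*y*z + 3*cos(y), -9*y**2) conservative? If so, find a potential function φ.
Yes, F is conservative. φ = -9*y**2*z + 2*sin(x) + 3*sin(y)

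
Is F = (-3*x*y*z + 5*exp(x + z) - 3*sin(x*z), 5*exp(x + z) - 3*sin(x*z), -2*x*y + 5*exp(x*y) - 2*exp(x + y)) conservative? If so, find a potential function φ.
No, ∇×F = (5*x*exp(x*y) + 3*x*cos(x*z) - 2*x - 2*exp(x + y) - 5*exp(x + z), -3*x*y - 3*x*cos(x*z) - 5*y*exp(x*y) + 2*y + 2*exp(x + y) + 5*exp(x + z), 3*x*z - 3*z*cos(x*z) + 5*exp(x + z)) ≠ 0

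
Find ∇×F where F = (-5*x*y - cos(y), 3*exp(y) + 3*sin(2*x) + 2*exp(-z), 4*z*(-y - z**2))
(-4*z + 2*exp(-z), 0, 5*x - sin(y) + 6*cos(2*x))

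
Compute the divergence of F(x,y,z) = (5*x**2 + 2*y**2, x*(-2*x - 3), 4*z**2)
10*x + 8*z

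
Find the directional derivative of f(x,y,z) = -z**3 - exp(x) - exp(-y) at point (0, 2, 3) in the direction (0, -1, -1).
sqrt(2)*(-1 + 27*exp(2))*exp(-2)/2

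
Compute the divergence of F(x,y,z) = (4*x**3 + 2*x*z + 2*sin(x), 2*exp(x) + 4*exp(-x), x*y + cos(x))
12*x**2 + 2*z + 2*cos(x)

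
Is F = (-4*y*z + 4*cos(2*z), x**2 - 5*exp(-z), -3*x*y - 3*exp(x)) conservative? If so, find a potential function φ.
No, ∇×F = (-3*x - 5*exp(-z), -y + 3*exp(x) - 8*sin(2*z), 2*x + 4*z) ≠ 0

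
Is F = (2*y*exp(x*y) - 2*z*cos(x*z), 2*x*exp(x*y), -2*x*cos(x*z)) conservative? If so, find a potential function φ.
Yes, F is conservative. φ = 2*exp(x*y) - 2*sin(x*z)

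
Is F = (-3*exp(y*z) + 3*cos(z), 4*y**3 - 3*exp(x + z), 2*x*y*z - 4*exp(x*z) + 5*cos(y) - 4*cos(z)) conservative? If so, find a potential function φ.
No, ∇×F = (2*x*z + 3*exp(x + z) - 5*sin(y), -2*y*z - 3*y*exp(y*z) + 4*z*exp(x*z) - 3*sin(z), 3*z*exp(y*z) - 3*exp(x + z)) ≠ 0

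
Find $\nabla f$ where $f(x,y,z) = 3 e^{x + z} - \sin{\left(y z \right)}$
(3*exp(x + z), -z*cos(y*z), -y*cos(y*z) + 3*exp(x + z))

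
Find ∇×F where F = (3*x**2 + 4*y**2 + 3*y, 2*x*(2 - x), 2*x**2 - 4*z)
(0, -4*x, -4*x - 8*y + 1)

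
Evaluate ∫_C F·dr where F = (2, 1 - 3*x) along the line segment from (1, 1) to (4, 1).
6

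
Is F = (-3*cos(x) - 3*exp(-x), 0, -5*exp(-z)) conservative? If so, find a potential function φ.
Yes, F is conservative. φ = -3*sin(x) + 5*exp(-z) + 3*exp(-x)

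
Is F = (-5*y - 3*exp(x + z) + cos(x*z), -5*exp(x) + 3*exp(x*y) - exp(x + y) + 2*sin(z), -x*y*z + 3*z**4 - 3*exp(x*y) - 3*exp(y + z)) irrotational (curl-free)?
No, ∇×F = (-x*z - 3*x*exp(x*y) - 3*exp(y + z) - 2*cos(z), -x*sin(x*z) + y*z + 3*y*exp(x*y) - 3*exp(x + z), 3*y*exp(x*y) - 5*exp(x) - exp(x + y) + 5)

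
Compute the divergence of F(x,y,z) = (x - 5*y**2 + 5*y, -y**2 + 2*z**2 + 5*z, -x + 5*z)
6 - 2*y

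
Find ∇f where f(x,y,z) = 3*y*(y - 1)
(0, 6*y - 3, 0)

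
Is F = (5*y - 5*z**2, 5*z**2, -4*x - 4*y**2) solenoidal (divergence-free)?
Yes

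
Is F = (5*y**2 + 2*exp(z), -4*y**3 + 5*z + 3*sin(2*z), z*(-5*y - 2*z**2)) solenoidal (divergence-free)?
No, ∇·F = -12*y**2 - 5*y - 6*z**2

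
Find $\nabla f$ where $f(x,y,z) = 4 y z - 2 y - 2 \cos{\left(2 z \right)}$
(0, 4*z - 2, 4*y + 4*sin(2*z))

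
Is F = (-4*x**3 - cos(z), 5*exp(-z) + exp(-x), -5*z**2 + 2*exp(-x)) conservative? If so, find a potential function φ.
No, ∇×F = (5*exp(-z), sin(z) + 2*exp(-x), -exp(-x)) ≠ 0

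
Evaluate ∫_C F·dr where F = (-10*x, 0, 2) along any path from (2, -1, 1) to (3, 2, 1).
-25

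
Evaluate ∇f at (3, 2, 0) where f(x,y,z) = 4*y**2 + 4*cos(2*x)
(-8*sin(6), 16, 0)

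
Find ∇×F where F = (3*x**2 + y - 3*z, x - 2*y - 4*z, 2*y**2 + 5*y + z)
(4*y + 9, -3, 0)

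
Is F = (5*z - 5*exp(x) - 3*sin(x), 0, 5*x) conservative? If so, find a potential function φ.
Yes, F is conservative. φ = 5*x*z - 5*exp(x) + 3*cos(x)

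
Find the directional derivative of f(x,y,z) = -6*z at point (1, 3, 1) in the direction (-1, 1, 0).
0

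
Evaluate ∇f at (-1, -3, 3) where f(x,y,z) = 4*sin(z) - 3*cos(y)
(0, -3*sin(3), 4*cos(3))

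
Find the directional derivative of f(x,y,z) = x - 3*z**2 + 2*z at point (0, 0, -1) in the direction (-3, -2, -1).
-11*sqrt(14)/14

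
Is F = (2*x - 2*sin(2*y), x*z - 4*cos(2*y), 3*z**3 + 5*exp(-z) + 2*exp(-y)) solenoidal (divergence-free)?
No, ∇·F = 9*z**2 + 8*sin(2*y) + 2 - 5*exp(-z)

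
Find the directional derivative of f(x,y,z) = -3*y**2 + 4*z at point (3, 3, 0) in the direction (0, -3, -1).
5*sqrt(10)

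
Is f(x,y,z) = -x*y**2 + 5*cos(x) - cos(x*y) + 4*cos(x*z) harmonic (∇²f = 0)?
No, ∇²f = -4*x**2*cos(x*z) + x*(x*cos(x*y) - 2) + y**2*cos(x*y) - 4*z**2*cos(x*z) - 5*cos(x)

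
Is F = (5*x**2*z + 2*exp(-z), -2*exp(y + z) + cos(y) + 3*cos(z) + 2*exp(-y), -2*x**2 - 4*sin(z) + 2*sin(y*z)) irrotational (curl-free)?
No, ∇×F = (2*z*cos(y*z) + 2*exp(y + z) + 3*sin(z), 5*x**2 + 4*x - 2*exp(-z), 0)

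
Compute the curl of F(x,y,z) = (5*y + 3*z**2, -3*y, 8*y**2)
(16*y, 6*z, -5)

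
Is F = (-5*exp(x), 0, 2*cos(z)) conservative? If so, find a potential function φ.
Yes, F is conservative. φ = -5*exp(x) + 2*sin(z)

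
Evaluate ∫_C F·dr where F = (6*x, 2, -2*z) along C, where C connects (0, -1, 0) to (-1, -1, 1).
2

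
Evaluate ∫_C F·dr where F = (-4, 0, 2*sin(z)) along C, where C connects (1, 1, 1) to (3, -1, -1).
-8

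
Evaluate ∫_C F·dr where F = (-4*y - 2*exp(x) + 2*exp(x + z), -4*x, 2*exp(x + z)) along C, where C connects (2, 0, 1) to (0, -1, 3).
-2 + 2*exp(2)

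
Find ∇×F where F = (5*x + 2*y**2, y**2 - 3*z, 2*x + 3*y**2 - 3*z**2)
(6*y + 3, -2, -4*y)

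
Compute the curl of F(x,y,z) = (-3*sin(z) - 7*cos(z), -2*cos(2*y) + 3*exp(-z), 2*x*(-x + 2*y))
(4*x + 3*exp(-z), 4*x - 4*y + 7*sin(z) - 3*cos(z), 0)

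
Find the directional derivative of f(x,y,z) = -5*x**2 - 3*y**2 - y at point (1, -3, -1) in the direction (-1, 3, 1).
61*sqrt(11)/11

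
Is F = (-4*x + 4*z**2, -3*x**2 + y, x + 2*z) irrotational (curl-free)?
No, ∇×F = (0, 8*z - 1, -6*x)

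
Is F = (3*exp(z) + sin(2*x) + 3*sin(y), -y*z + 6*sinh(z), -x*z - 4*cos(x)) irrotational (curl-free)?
No, ∇×F = (y - 6*cosh(z), z + 3*exp(z) - 4*sin(x), -3*cos(y))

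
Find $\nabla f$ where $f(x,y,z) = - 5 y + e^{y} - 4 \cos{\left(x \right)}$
(4*sin(x), exp(y) - 5, 0)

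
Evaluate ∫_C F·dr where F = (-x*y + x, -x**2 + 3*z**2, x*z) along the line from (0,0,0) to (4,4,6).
472/3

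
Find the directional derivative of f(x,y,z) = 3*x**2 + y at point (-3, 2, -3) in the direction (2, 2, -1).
-34/3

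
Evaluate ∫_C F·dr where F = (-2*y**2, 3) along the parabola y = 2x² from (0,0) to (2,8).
-136/5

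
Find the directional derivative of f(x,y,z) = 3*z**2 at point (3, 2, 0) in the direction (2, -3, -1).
0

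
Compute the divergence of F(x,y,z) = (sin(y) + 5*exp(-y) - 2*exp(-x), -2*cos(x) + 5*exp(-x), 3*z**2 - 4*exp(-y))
6*z + 2*exp(-x)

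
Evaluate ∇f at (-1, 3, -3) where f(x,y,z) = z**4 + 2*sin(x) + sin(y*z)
(2*cos(1), -3*cos(9), -108 + 3*cos(9))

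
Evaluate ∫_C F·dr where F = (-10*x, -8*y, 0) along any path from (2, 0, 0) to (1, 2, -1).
-1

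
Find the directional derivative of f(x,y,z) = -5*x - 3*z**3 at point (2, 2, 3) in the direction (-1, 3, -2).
167*sqrt(14)/14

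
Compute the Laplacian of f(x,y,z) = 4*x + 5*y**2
10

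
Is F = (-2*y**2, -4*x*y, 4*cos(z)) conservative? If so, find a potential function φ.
Yes, F is conservative. φ = -2*x*y**2 + 4*sin(z)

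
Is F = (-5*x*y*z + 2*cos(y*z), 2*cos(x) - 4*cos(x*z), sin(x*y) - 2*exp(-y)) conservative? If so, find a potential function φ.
No, ∇×F = (-4*x*sin(x*z) + x*cos(x*y) + 2*exp(-y), -y*(5*x + 2*sin(y*z) + cos(x*y)), 5*x*z + 4*z*sin(x*z) + 2*z*sin(y*z) - 2*sin(x)) ≠ 0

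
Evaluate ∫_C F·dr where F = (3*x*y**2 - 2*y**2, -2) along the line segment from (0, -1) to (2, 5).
26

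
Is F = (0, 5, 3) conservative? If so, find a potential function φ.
Yes, F is conservative. φ = 5*y + 3*z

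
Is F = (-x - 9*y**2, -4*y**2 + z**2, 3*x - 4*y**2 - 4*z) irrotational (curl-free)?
No, ∇×F = (-8*y - 2*z, -3, 18*y)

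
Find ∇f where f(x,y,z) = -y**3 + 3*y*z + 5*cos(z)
(0, -3*y**2 + 3*z, 3*y - 5*sin(z))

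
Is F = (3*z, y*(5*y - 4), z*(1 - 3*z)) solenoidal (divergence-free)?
No, ∇·F = 10*y - 6*z - 3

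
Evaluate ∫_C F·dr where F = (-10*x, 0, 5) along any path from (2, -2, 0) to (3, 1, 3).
-10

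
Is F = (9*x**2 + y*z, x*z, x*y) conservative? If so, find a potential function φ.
Yes, F is conservative. φ = x*(3*x**2 + y*z)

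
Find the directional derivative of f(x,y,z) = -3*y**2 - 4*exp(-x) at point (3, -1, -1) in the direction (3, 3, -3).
sqrt(3)*(4/3 + 2*exp(3))*exp(-3)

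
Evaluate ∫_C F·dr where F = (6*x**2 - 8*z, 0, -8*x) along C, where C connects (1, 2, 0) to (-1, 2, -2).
-20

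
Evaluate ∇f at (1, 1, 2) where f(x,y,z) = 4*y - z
(0, 4, -1)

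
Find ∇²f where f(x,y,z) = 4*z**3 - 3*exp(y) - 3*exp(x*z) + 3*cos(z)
-3*x**2*exp(x*z) - 3*z**2*exp(x*z) + 24*z - 3*exp(y) - 3*cos(z)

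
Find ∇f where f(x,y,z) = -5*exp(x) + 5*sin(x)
(-5*exp(x) + 5*cos(x), 0, 0)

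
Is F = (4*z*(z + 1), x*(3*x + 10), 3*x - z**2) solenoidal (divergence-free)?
No, ∇·F = -2*z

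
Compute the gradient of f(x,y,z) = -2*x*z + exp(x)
(-2*z + exp(x), 0, -2*x)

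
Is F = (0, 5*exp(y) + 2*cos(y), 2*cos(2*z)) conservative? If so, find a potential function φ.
Yes, F is conservative. φ = 5*exp(y) + 2*sin(y) + sin(2*z)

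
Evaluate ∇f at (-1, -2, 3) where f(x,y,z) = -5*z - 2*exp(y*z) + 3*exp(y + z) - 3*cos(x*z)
(-9*sin(3), 3*(-2 + exp(7))*exp(-6), -5 + 4*exp(-6) + 3*sin(3) + 3*E)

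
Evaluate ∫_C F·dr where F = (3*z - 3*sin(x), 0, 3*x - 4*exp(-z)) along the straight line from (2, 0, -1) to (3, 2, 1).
-8*sinh(1) + 3*cos(3) - 3*cos(2) + 15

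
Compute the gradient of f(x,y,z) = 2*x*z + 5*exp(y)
(2*z, 5*exp(y), 2*x)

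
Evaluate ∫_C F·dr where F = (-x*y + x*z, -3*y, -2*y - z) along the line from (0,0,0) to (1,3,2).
-131/6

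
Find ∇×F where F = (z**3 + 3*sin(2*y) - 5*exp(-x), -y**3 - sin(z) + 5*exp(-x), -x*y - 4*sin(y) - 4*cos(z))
(-x - 4*cos(y) + cos(z), y + 3*z**2, -6*cos(2*y) - 5*exp(-x))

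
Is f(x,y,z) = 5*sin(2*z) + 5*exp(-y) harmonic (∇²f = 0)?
No, ∇²f = -20*sin(2*z) + 5*exp(-y)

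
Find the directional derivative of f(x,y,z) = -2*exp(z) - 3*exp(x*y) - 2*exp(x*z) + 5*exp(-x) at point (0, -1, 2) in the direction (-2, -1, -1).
sqrt(6)*(6 + exp(2))/3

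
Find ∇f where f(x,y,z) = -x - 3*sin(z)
(-1, 0, -3*cos(z))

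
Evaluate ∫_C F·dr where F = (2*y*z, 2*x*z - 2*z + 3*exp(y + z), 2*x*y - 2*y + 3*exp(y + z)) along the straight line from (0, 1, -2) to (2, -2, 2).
-9 - 3*exp(-1)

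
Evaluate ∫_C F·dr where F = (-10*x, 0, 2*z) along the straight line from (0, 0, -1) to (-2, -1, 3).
-12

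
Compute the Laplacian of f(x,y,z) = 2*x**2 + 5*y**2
14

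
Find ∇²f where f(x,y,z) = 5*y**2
10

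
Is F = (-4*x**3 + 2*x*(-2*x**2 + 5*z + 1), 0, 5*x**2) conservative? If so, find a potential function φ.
Yes, F is conservative. φ = x**2*(-2*x**2 + 5*z + 1)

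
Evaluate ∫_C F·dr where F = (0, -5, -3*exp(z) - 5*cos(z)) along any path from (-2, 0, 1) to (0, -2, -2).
-3*exp(-2) + 5*sin(1) + 5*sin(2) + 3*E + 10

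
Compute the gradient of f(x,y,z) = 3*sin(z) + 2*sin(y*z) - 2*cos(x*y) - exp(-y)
(2*y*sin(x*y), 2*x*sin(x*y) + 2*z*cos(y*z) + exp(-y), 2*y*cos(y*z) + 3*cos(z))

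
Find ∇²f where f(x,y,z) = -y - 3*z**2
-6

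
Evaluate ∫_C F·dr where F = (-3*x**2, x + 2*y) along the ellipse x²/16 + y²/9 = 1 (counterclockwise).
12*pi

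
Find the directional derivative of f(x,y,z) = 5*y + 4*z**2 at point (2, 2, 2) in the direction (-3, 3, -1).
-sqrt(19)/19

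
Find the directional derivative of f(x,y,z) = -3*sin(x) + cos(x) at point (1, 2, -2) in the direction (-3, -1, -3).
3*sqrt(19)*(sin(1) + 3*cos(1))/19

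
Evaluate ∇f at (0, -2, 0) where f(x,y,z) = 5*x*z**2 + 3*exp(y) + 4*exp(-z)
(0, 3*exp(-2), -4)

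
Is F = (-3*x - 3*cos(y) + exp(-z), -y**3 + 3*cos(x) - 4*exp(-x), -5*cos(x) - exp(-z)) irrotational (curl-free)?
No, ∇×F = (0, -5*sin(x) - exp(-z), -3*sin(x) - 3*sin(y) + 4*exp(-x))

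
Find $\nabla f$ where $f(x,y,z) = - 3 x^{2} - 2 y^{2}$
(-6*x, -4*y, 0)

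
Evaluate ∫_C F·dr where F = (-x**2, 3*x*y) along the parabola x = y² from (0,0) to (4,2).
-28/3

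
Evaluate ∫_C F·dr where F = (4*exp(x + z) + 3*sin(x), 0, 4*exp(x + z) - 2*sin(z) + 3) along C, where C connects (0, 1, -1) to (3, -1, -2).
-2*cos(1) + 2*cos(2) - 3*cos(3) + 8*sinh(1)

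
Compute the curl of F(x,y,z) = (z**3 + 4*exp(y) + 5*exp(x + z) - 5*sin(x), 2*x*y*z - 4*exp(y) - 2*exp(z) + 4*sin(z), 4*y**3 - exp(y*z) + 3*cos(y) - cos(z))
(-2*x*y + 12*y**2 - z*exp(y*z) + 2*exp(z) - 3*sin(y) - 4*cos(z), 3*z**2 + 5*exp(x + z), 2*y*z - 4*exp(y))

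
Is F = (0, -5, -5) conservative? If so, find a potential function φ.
Yes, F is conservative. φ = -5*y - 5*z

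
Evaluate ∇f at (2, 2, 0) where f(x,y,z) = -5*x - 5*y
(-5, -5, 0)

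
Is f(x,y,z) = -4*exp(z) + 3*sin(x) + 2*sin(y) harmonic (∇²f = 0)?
No, ∇²f = -4*exp(z) - 3*sin(x) - 2*sin(y)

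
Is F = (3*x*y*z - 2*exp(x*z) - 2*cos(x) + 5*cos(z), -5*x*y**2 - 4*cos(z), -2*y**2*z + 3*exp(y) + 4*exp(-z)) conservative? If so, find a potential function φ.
No, ∇×F = (-4*y*z + 3*exp(y) - 4*sin(z), 3*x*y - 2*x*exp(x*z) - 5*sin(z), -3*x*z - 5*y**2) ≠ 0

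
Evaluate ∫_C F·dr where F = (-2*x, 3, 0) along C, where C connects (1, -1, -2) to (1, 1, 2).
6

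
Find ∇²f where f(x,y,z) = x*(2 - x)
-2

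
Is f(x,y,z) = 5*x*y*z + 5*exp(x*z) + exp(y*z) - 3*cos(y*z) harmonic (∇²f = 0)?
No, ∇²f = 5*x**2*exp(x*z) + y**2*exp(y*z) + 3*y**2*cos(y*z) + z**2*(exp(y*z) + 3*cos(y*z)) + 5*z**2*exp(x*z)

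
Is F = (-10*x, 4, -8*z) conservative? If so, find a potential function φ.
Yes, F is conservative. φ = -5*x**2 + 4*y - 4*z**2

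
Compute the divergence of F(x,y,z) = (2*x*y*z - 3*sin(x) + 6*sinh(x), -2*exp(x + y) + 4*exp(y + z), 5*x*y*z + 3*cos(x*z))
5*x*y - 3*x*sin(x*z) + 2*y*z - 2*exp(x + y) + 4*exp(y + z) - 3*cos(x) + 6*cosh(x)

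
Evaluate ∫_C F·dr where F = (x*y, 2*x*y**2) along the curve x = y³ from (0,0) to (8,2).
1600/21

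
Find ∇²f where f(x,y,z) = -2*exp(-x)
-2*exp(-x)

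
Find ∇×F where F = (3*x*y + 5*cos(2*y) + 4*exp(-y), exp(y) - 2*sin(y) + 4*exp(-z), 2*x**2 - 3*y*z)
(-3*z + 4*exp(-z), -4*x, -3*x + 10*sin(2*y) + 4*exp(-y))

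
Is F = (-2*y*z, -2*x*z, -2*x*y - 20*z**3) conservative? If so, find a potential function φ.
Yes, F is conservative. φ = z*(-2*x*y - 5*z**3)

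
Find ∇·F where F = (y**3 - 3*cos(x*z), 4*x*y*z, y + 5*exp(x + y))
z*(4*x + 3*sin(x*z))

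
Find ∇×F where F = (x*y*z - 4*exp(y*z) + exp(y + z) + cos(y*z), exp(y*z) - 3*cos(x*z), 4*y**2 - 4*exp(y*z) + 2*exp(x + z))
(-3*x*sin(x*z) - y*exp(y*z) + 8*y - 4*z*exp(y*z), x*y - 4*y*exp(y*z) - y*sin(y*z) - 2*exp(x + z) + exp(y + z), -x*z + 4*z*exp(y*z) + 3*z*sin(x*z) + z*sin(y*z) - exp(y + z))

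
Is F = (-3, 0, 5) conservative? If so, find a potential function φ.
Yes, F is conservative. φ = -3*x + 5*z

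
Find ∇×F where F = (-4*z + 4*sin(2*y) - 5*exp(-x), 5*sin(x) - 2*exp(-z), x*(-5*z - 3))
(-2*exp(-z), 5*z - 1, 5*cos(x) - 8*cos(2*y))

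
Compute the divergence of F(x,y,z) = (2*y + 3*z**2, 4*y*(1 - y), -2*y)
4 - 8*y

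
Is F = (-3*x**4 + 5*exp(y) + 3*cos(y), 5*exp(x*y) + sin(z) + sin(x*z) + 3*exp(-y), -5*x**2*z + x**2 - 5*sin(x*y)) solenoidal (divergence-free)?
No, ∇·F = -12*x**3 - 5*x**2 + 5*x*exp(x*y) - 3*exp(-y)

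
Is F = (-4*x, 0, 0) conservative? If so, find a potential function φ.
Yes, F is conservative. φ = -2*x**2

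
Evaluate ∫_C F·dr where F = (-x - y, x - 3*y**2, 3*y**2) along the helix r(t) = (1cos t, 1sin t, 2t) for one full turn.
8*pi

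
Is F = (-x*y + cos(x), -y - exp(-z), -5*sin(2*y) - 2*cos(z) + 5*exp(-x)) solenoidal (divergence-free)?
No, ∇·F = -y - sin(x) + 2*sin(z) - 1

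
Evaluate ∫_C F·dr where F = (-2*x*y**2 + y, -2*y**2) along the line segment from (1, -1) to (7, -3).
-752/3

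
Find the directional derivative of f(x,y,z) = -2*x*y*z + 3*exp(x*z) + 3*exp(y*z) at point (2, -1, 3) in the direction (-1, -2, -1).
sqrt(6)*(-15*exp(9) - 15 + 14*exp(3))*exp(-3)/6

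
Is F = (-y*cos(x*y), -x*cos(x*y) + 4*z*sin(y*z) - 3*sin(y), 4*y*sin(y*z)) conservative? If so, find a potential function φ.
Yes, F is conservative. φ = -sin(x*y) + 3*cos(y) - 4*cos(y*z)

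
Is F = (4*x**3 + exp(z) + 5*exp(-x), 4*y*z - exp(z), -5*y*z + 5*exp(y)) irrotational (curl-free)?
No, ∇×F = (-4*y - 5*z + 5*exp(y) + exp(z), exp(z), 0)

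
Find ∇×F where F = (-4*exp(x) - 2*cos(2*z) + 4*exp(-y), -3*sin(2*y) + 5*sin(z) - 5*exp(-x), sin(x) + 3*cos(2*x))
(-5*cos(z), 6*sin(2*x) + 4*sin(2*z) - cos(x), 4*exp(-y) + 5*exp(-x))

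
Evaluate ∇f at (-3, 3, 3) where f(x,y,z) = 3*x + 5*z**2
(3, 0, 30)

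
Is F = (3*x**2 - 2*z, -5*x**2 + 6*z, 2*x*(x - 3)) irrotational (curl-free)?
No, ∇×F = (-6, 4 - 4*x, -10*x)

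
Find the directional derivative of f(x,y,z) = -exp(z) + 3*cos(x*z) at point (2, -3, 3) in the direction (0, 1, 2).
-2*sqrt(5)*(6*sin(6) + exp(3))/5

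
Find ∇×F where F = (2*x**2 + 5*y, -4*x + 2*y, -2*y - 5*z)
(-2, 0, -9)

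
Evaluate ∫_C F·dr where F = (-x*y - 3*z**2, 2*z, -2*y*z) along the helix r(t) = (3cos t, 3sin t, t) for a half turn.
-48 - 6*pi + 9*pi**2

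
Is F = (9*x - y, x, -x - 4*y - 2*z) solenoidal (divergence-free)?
No, ∇·F = 7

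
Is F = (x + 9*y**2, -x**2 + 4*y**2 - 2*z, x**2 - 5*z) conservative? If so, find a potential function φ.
No, ∇×F = (2, -2*x, -2*x - 18*y) ≠ 0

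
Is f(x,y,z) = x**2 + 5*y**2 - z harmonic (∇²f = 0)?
No, ∇²f = 12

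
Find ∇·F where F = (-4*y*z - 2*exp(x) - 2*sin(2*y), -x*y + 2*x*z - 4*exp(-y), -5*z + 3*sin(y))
-x - 2*exp(x) - 5 + 4*exp(-y)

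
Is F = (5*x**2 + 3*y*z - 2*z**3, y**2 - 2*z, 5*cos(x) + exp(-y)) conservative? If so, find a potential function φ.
No, ∇×F = (2 - exp(-y), 3*y - 6*z**2 + 5*sin(x), -3*z) ≠ 0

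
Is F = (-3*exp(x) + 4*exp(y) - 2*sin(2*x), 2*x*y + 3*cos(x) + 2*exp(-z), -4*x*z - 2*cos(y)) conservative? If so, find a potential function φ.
No, ∇×F = (2*sin(y) + 2*exp(-z), 4*z, 2*y - 4*exp(y) - 3*sin(x)) ≠ 0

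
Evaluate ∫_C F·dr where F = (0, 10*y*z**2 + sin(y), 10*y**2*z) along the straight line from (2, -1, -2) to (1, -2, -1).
-cos(2) + cos(1)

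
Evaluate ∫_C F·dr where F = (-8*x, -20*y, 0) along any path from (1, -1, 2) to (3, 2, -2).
-62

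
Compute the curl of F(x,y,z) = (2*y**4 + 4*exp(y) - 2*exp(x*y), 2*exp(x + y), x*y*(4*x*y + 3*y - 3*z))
(x*(8*x*y + 6*y - 3*z), y*(-8*x*y - 3*y + 3*z), 2*x*exp(x*y) - 8*y**3 - 4*exp(y) + 2*exp(x + y))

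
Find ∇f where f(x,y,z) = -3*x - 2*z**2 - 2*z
(-3, 0, -4*z - 2)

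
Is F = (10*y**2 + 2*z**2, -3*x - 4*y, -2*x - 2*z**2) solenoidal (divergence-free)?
No, ∇·F = -4*z - 4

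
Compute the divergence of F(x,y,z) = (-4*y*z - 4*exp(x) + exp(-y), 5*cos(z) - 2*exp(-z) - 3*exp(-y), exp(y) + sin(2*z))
-4*exp(x) + 2*cos(2*z) + 3*exp(-y)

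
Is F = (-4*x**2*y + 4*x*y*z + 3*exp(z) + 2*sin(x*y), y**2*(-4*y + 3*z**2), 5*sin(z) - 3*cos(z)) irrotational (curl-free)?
No, ∇×F = (-6*y**2*z, 4*x*y + 3*exp(z), 2*x*(2*x - 2*z - cos(x*y)))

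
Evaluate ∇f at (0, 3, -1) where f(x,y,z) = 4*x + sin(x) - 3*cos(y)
(5, 3*sin(3), 0)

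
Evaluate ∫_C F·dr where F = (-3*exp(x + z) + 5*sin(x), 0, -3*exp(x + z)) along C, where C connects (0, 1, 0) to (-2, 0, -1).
-3*exp(-3) - 5*cos(2) + 8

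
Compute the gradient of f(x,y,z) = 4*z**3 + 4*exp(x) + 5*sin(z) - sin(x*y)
(-y*cos(x*y) + 4*exp(x), -x*cos(x*y), 12*z**2 + 5*cos(z))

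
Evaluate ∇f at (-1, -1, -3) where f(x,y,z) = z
(0, 0, 1)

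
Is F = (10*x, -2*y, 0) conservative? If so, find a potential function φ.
Yes, F is conservative. φ = 5*x**2 - y**2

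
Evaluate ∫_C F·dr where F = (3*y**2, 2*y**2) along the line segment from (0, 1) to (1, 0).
1/3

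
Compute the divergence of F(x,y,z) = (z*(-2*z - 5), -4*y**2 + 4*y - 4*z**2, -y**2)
4 - 8*y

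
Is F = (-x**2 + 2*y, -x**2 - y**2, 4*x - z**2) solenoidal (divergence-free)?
No, ∇·F = -2*x - 2*y - 2*z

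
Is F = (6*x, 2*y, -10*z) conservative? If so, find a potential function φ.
Yes, F is conservative. φ = 3*x**2 + y**2 - 5*z**2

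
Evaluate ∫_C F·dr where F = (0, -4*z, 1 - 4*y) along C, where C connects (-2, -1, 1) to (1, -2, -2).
-23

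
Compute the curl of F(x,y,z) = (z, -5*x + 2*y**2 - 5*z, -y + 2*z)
(4, 1, -5)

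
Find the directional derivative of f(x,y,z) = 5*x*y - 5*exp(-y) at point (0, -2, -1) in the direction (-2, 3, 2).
5*sqrt(17)*(4 + 3*exp(2))/17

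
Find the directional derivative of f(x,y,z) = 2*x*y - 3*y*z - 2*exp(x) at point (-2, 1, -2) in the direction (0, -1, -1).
sqrt(2)/2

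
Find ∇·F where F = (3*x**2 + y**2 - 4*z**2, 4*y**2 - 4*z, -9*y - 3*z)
6*x + 8*y - 3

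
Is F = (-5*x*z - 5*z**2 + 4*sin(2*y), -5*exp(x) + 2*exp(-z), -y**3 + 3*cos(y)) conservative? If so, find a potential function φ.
No, ∇×F = (-3*y**2 - 3*sin(y) + 2*exp(-z), -5*x - 10*z, -5*exp(x) - 8*cos(2*y)) ≠ 0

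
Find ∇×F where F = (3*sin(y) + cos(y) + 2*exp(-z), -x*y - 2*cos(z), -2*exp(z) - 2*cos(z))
(-2*sin(z), -2*exp(-z), -y + sin(y) - 3*cos(y))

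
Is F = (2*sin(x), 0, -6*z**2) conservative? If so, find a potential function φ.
Yes, F is conservative. φ = -2*z**3 - 2*cos(x)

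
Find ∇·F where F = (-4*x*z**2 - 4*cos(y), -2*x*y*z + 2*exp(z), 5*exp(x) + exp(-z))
-2*x*z - 4*z**2 - exp(-z)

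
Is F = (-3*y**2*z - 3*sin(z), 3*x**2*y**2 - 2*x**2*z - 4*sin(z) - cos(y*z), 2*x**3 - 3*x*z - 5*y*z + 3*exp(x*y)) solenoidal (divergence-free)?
No, ∇·F = 6*x**2*y - 3*x - 5*y + z*sin(y*z)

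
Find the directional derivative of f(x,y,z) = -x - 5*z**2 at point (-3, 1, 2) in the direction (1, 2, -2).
13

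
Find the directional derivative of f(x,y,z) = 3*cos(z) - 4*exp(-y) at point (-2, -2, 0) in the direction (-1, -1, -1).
-4*sqrt(3)*exp(2)/3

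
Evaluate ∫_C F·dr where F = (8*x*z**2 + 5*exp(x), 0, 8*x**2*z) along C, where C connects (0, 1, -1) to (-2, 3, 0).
-5 + 5*exp(-2)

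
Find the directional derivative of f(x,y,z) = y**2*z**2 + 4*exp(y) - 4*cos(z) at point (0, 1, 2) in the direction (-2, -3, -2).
-4*sqrt(17)*(2*sin(2) + 8 + 3*E)/17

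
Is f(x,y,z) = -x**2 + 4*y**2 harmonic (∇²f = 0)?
No, ∇²f = 6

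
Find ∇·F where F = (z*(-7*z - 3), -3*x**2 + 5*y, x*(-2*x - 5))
5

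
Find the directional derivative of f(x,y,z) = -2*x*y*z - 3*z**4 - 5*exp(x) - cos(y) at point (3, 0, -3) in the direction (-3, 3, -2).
sqrt(22)*(-27 + 15*exp(3)/22)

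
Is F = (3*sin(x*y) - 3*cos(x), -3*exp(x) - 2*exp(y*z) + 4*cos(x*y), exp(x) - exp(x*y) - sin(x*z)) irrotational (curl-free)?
No, ∇×F = (-x*exp(x*y) + 2*y*exp(y*z), y*exp(x*y) + z*cos(x*z) - exp(x), -3*x*cos(x*y) - 4*y*sin(x*y) - 3*exp(x))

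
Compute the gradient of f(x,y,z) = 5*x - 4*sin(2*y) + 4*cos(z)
(5, -8*cos(2*y), -4*sin(z))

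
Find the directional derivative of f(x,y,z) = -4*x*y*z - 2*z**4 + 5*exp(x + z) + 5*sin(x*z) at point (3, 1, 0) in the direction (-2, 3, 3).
sqrt(22)*(9 + 5*exp(3))/22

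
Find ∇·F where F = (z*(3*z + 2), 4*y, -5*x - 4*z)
0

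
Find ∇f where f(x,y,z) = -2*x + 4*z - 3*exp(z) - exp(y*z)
(-2, -z*exp(y*z), -y*exp(y*z) - 3*exp(z) + 4)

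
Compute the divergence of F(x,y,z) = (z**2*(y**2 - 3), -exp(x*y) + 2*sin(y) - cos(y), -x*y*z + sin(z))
-x*y - x*exp(x*y) + sin(y) + 2*cos(y) + cos(z)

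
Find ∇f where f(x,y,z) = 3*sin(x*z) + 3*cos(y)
(3*z*cos(x*z), -3*sin(y), 3*x*cos(x*z))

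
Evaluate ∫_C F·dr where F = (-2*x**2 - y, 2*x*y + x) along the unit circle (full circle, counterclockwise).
2*pi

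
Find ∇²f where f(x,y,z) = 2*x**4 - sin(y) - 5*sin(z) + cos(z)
24*x**2 + sin(y) + 5*sin(z) - cos(z)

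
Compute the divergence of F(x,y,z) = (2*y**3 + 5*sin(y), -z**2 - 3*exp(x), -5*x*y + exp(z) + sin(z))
exp(z) + cos(z)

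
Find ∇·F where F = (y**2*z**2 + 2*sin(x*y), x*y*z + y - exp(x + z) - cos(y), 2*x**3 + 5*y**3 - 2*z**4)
x*z + 2*y*cos(x*y) - 8*z**3 + sin(y) + 1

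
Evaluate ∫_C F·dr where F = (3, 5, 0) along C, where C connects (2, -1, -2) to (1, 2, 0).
12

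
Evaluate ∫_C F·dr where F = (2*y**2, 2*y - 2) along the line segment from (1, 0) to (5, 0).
0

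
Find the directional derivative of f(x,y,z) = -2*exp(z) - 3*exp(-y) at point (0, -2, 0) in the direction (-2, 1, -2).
4/3 + exp(2)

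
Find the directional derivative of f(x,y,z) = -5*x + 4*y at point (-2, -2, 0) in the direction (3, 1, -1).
-sqrt(11)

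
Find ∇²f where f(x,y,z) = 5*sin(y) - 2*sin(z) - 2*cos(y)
-5*sin(y) + 2*sin(z) + 2*cos(y)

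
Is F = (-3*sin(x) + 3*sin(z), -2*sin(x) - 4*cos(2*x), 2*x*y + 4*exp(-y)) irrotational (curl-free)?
No, ∇×F = (2*x - 4*exp(-y), -2*y + 3*cos(z), 2*(8*sin(x) - 1)*cos(x))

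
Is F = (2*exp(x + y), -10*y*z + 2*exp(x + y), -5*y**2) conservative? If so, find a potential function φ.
Yes, F is conservative. φ = -5*y**2*z + 2*exp(x + y)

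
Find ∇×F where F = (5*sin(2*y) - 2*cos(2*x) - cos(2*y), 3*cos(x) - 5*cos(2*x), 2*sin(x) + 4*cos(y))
(-4*sin(y), -2*cos(x), -3*sin(x) + 10*sin(2*x) - 2*sin(2*y) - 10*cos(2*y))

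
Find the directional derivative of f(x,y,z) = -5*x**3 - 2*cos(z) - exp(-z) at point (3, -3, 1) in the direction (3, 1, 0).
-81*sqrt(10)/2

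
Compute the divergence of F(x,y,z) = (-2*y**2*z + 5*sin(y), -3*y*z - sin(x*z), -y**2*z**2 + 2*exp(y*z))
-2*y**2*z + 2*y*exp(y*z) - 3*z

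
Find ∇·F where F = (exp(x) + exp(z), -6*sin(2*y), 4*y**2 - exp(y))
exp(x) - 12*cos(2*y)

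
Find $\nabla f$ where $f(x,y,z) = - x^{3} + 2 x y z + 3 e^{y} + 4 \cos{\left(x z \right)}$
(-3*x**2 + 2*y*z - 4*z*sin(x*z), 2*x*z + 3*exp(y), 2*x*(y - 2*sin(x*z)))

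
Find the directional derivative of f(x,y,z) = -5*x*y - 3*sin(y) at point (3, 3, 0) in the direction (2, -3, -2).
3*sqrt(17)*(3*cos(3) + 5)/17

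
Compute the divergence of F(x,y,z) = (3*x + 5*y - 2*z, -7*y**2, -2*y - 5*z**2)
-14*y - 10*z + 3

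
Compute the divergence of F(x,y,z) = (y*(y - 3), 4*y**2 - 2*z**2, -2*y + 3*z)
8*y + 3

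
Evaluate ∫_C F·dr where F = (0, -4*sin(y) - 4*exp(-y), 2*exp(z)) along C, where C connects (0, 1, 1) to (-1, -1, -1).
4*sinh(1)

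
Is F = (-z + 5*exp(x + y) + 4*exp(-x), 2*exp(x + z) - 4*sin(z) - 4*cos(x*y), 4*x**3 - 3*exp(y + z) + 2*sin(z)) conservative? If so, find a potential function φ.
No, ∇×F = (-2*exp(x + z) - 3*exp(y + z) + 4*cos(z), -12*x**2 - 1, 4*y*sin(x*y) - 5*exp(x + y) + 2*exp(x + z)) ≠ 0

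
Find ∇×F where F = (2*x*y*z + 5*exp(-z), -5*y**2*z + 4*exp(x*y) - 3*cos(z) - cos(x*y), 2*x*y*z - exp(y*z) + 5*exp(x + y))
(2*x*z + 5*y**2 - z*exp(y*z) + 5*exp(x + y) - 3*sin(z), 2*x*y - 2*y*z - 5*exp(x + y) - 5*exp(-z), -2*x*z + 4*y*exp(x*y) + y*sin(x*y))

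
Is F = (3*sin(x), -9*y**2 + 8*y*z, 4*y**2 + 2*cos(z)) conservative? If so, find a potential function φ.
Yes, F is conservative. φ = -3*y**3 + 4*y**2*z + 2*sin(z) - 3*cos(x)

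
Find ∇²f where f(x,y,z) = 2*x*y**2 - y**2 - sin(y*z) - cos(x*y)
x**2*cos(x*y) + 4*x + y**2*sin(y*z) + y**2*cos(x*y) + z**2*sin(y*z) - 2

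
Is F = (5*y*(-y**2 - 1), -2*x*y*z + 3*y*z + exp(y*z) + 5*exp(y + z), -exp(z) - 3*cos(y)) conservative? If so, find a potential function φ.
No, ∇×F = (2*x*y - y*exp(y*z) - 3*y - 5*exp(y + z) + 3*sin(y), 0, 15*y**2 - 2*y*z + 5) ≠ 0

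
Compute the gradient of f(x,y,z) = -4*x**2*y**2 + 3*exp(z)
(-8*x*y**2, -8*x**2*y, 3*exp(z))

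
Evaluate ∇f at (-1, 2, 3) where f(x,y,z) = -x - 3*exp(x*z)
(-1 - 9*exp(-3), 0, 3*exp(-3))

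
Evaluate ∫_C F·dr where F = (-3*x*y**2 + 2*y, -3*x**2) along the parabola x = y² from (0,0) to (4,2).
-1088/15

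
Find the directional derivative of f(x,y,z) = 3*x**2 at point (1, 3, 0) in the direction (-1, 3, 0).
-3*sqrt(10)/5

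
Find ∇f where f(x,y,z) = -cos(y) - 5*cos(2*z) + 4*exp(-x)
(-4*exp(-x), sin(y), 10*sin(2*z))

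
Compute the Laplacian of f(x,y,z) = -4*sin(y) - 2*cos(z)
4*sin(y) + 2*cos(z)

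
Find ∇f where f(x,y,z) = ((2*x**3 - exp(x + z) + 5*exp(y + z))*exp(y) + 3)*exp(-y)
(6*x**2 - exp(x + z), (5*exp(2*y + z) - 3)*exp(-y), -exp(x + z) + 5*exp(y + z))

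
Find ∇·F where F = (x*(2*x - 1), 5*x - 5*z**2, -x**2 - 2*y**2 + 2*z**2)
4*x + 4*z - 1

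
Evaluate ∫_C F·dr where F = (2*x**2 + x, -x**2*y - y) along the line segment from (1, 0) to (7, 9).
-882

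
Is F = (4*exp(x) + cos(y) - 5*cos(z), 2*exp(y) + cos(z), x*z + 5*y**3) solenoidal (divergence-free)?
No, ∇·F = x + 4*exp(x) + 2*exp(y)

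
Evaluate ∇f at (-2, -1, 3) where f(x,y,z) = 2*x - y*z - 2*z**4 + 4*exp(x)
(4*exp(-2) + 2, -3, -215)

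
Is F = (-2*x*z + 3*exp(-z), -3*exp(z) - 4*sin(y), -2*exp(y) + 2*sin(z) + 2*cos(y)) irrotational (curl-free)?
No, ∇×F = (-2*exp(y) + 3*exp(z) - 2*sin(y), -2*x - 3*exp(-z), 0)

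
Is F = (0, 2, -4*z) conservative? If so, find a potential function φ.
Yes, F is conservative. φ = 2*y - 2*z**2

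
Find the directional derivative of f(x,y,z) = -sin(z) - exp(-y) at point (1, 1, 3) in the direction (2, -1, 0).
-sqrt(5)*exp(-1)/5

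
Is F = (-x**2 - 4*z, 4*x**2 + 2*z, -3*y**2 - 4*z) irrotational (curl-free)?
No, ∇×F = (-6*y - 2, -4, 8*x)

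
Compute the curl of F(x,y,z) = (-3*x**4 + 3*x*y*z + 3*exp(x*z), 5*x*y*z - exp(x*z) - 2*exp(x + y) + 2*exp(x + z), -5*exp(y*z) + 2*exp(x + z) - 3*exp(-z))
(-5*x*y + x*exp(x*z) - 5*z*exp(y*z) - 2*exp(x + z), 3*x*y + 3*x*exp(x*z) - 2*exp(x + z), -3*x*z + 5*y*z - z*exp(x*z) - 2*exp(x + y) + 2*exp(x + z))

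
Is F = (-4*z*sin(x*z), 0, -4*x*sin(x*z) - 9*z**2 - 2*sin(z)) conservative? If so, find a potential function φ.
Yes, F is conservative. φ = -3*z**3 + 2*cos(z) + 4*cos(x*z)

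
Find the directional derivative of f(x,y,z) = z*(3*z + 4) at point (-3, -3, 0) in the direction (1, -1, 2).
4*sqrt(6)/3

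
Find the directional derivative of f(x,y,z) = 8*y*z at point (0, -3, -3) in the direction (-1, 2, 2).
-32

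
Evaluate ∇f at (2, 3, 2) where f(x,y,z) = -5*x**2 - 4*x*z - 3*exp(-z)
(-28, 0, -8 + 3*exp(-2))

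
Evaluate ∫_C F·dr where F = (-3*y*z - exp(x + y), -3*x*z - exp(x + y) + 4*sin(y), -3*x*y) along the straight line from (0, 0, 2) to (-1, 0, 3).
1 - exp(-1)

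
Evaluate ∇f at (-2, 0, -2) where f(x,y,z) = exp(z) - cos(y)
(0, 0, exp(-2))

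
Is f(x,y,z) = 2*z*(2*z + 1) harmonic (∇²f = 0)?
No, ∇²f = 8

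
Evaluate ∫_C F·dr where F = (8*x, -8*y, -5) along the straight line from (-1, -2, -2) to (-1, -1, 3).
-13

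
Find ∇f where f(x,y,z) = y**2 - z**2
(0, 2*y, -2*z)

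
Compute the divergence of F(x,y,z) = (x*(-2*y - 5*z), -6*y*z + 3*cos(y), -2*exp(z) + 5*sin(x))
-2*y - 11*z - 2*exp(z) - 3*sin(y)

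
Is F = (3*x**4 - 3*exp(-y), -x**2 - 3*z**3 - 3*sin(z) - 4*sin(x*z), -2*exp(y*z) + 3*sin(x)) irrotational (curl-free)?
No, ∇×F = (4*x*cos(x*z) + 9*z**2 - 2*z*exp(y*z) + 3*cos(z), -3*cos(x), -2*x - 4*z*cos(x*z) - 3*exp(-y))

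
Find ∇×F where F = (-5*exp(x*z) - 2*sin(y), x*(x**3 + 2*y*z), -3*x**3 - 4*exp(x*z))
(-2*x*y, 9*x**2 - 5*x*exp(x*z) + 4*z*exp(x*z), 4*x**3 + 2*y*z + 2*cos(y))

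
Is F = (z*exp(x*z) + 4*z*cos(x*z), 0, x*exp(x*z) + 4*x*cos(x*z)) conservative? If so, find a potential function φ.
Yes, F is conservative. φ = exp(x*z) + 4*sin(x*z)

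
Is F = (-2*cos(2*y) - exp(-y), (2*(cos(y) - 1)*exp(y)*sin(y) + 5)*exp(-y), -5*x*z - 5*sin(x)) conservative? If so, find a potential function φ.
No, ∇×F = (0, 5*z + 5*cos(x), -4*sin(2*y) - exp(-y)) ≠ 0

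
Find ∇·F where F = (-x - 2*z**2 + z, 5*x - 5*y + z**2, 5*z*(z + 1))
10*z - 1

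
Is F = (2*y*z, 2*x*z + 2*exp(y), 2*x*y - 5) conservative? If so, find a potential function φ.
Yes, F is conservative. φ = 2*x*y*z - 5*z + 2*exp(y)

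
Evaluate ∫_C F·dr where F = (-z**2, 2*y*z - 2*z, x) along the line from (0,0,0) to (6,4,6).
-14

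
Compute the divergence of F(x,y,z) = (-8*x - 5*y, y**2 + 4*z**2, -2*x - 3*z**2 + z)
2*y - 6*z - 7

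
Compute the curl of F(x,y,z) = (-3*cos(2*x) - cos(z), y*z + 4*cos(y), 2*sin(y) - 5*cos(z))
(-y + 2*cos(y), sin(z), 0)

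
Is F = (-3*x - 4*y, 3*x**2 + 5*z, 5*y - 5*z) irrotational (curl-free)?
No, ∇×F = (0, 0, 6*x + 4)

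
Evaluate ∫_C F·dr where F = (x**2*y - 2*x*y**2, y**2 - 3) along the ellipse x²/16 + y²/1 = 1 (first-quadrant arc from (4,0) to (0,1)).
16/3 - 4*pi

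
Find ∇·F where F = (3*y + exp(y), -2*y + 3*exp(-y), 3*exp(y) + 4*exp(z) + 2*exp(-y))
4*exp(z) - 2 - 3*exp(-y)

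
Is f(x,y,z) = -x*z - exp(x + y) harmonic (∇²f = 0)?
No, ∇²f = -2*exp(x + y)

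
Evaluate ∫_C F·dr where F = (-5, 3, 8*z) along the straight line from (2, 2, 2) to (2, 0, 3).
14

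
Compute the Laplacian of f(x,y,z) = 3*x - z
0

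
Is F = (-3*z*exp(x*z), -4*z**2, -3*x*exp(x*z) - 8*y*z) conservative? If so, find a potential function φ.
Yes, F is conservative. φ = -4*y*z**2 - 3*exp(x*z)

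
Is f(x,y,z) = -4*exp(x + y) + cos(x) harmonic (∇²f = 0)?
No, ∇²f = -8*exp(x + y) - cos(x)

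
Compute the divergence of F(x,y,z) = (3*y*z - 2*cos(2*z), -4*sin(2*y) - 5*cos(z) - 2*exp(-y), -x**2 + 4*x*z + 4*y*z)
4*x + 4*y - 8*cos(2*y) + 2*exp(-y)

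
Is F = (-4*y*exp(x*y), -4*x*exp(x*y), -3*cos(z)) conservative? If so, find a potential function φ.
Yes, F is conservative. φ = -4*exp(x*y) - 3*sin(z)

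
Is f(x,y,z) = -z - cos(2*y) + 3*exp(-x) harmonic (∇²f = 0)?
No, ∇²f = 4*cos(2*y) + 3*exp(-x)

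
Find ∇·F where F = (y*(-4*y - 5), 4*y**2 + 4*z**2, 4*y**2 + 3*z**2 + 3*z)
8*y + 6*z + 3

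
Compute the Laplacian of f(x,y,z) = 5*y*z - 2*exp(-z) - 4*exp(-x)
-2*exp(-z) - 4*exp(-x)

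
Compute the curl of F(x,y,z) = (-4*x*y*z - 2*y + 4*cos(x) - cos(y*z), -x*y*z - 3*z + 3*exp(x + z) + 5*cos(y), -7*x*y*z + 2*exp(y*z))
(x*y - 7*x*z + 2*z*exp(y*z) - 3*exp(x + z) + 3, y*(-4*x + 7*z + sin(y*z)), 4*x*z - y*z - z*sin(y*z) + 3*exp(x + z) + 2)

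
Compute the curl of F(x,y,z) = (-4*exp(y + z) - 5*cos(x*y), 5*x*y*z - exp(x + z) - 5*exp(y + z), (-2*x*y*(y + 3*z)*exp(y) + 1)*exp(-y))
(-9*x*y - 6*x*z + exp(x + z) + 5*exp(y + z) - exp(-y), 2*y*(y + 3*z) - 4*exp(y + z), -5*x*sin(x*y) + 5*y*z - exp(x + z) + 4*exp(y + z))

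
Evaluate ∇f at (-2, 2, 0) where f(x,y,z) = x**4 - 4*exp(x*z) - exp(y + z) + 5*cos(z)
(-32, -exp(2), 8 - exp(2))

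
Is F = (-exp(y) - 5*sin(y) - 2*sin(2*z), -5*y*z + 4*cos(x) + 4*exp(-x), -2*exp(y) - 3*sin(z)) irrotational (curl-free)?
No, ∇×F = (5*y - 2*exp(y), -4*cos(2*z), exp(y) - 4*sin(x) + 5*cos(y) - 4*exp(-x))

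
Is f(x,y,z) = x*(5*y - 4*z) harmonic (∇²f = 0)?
Yes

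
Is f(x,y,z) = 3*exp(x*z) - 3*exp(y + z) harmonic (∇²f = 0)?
No, ∇²f = 3*x**2*exp(x*z) + 3*z**2*exp(x*z) - 6*exp(y + z)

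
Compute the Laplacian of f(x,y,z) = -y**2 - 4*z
-2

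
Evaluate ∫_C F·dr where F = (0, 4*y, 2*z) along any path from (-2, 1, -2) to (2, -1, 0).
-4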